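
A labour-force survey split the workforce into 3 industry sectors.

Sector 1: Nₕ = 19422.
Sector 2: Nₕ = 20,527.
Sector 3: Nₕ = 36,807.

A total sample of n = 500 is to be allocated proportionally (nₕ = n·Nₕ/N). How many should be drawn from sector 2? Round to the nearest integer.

Share of sector 2 = 20527/76756 = 0.26743.
Allocate 500 × 0.26743 = 133.716... → 134.

134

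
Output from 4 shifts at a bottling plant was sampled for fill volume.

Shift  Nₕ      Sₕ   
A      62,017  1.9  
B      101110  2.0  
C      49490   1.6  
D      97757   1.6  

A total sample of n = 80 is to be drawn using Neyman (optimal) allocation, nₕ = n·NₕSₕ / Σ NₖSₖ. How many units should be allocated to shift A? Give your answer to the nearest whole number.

17

Σ NₕSₕ = 62017·1.9 + 101110·2.0 + 49490·1.6 + 97757·1.6 = 555647.5.
Share for A: 117832.3/555647.5 = 0.21206.
n_A = 80 × 0.21206 = 16.965... → 17.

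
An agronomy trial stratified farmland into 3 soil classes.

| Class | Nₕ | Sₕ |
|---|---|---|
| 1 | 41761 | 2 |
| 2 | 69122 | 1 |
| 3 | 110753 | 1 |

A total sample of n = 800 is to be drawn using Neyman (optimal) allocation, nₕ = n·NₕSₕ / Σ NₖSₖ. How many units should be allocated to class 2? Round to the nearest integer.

Σ NₕSₕ = 41761·2 + 69122·1 + 110753·1 = 263397.
Share for 2: 69122/263397 = 0.26243.
n_2 = 800 × 0.26243 = 209.940... → 210.

210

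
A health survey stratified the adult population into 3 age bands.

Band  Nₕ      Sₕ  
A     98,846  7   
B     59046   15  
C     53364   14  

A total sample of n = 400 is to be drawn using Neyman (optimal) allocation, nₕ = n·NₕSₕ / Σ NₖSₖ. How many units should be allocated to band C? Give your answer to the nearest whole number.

129

Σ NₕSₕ = 98846·7 + 59046·15 + 53364·14 = 2324708.
Share for C: 747096/2324708 = 0.32137.
n_C = 400 × 0.32137 = 128.549... → 129.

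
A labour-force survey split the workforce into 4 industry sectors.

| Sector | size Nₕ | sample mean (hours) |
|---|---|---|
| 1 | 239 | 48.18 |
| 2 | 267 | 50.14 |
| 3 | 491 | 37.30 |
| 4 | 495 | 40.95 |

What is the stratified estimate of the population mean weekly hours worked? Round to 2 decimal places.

42.55

N = 1492; weights Wₕ = Nₕ/N = (0.1602, 0.1790, 0.3291, 0.3318).
x̄_st = Σ Wₕ·x̄ₕ = 0.1602·48.18 + 0.1790·50.14 + 0.3291·37.30 + 0.3318·40.95 ≈ 42.5516...
→ 42.55.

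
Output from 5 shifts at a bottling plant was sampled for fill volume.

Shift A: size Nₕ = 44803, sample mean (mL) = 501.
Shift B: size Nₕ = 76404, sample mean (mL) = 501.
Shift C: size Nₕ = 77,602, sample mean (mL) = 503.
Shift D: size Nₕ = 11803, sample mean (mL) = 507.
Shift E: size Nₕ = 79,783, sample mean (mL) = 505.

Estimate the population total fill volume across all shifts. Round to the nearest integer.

146033049

A: 44803·501 = 22446303
B: 76404·501 = 38278404
C: 77602·503 = 39033806
D: 11803·507 = 5984121
E: 79783·505 = 40290415
τ̂ = Σ Nₕx̄ₕ = 146033049.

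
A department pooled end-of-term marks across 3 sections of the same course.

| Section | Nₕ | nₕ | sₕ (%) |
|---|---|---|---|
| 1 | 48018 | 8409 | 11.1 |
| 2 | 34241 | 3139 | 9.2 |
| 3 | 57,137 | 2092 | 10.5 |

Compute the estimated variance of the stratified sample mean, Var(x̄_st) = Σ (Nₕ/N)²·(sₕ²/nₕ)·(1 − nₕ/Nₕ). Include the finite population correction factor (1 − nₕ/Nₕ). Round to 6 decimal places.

0.011442

N = 139396; Wₕ = Nₕ/N.
section 1: (48018/139396)²·11.1²/8409·(1 − 8409/48018) = 0.001434164
section 2: (34241/139396)²·9.2²/3139·(1 − 3139/34241) = 0.001477810
section 3: (57137/139396)²·10.5²/2092·(1 − 2092/57137) = 0.008530051
Sum = 0.011442024 → 0.011442.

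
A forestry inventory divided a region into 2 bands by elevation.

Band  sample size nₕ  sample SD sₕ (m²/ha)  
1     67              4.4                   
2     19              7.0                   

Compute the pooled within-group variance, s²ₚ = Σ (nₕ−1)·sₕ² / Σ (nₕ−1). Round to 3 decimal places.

1: (67−1)·4.4² = 66·19.36 = 1277.76
2: (19−1)·7.0² = 18·49 = 882
Numerator = 2159.76; denominator = Σ(nₕ−1) = 84.
s²ₚ = 2159.76/84 = 25.71143... → 25.711.

25.711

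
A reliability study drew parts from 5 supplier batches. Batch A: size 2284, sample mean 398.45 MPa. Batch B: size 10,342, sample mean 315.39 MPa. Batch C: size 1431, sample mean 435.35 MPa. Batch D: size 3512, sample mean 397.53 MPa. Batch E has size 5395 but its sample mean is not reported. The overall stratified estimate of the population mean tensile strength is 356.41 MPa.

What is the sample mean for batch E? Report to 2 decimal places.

Σ Nₕx̄ₕ = N·μ, so 5395·x̄_E = 22964·356.41 − (2284·398.45 + 10342·315.39 + 1431·435.35 + 3512·397.53).
= 8184599.24 − 6190934.39 = 1993664.85.
x̄_E = 1993664.85 / 5395 = 369.5394... → 369.54.

369.54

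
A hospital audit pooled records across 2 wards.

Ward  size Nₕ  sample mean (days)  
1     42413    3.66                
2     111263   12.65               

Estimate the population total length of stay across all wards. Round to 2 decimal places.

1562708.53

Estimate total by summing Nₕ·x̄ₕ over strata.
42413·3.66 + 111263·12.65 = 155231.58 + 1407476.95 = 1562708.53.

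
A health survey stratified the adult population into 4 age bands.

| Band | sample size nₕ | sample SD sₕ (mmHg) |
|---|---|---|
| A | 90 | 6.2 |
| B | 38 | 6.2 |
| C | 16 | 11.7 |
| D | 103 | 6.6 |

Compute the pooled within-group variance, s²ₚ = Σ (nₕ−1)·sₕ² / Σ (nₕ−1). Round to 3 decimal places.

Degrees of freedom: 89 + 37 + 15 + 102 = 243.
Σ(nₕ−1)sₕ² = 89·38.44 + 37·38.44 + 15·136.89 + 102·43.56 = 11339.91.
s²ₚ = 11339.91 / 243 = 46.66630... → 46.666.

46.666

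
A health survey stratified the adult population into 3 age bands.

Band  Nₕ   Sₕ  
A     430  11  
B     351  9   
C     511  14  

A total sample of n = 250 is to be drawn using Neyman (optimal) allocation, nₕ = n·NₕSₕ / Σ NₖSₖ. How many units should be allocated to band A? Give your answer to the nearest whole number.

79

Σ NₕSₕ = 430·11 + 351·9 + 511·14 = 15043.
Share for A: 4730/15043 = 0.31443.
n_A = 250 × 0.31443 = 78.608... → 79.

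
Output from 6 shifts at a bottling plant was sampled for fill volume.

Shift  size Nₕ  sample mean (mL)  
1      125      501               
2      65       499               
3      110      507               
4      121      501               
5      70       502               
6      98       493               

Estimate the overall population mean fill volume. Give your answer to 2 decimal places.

x̄_st = (Σ Nₕx̄ₕ) / (Σ Nₕ) = (125·501 + 65·499 + 110·507 + 121·501 + 70·502 + 98·493) / 589
= 294905 / 589 = 500.6876... → 500.69.

500.69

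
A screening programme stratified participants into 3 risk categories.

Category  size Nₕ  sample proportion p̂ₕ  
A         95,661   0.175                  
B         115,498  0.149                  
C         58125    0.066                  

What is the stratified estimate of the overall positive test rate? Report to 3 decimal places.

0.140

Wₕ = Nₕ/N with N = 269284: 0.3552, 0.4289, 0.2159.
p̂_st = 0.3552·0.175 + 0.4289·0.149 + 0.2159·0.066 ≈ 0.14032... → 0.140.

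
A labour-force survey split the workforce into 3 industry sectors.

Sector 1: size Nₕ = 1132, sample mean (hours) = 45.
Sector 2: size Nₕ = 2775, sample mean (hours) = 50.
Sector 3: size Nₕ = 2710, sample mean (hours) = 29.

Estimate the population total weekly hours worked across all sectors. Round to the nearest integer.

1: 1132·45 = 50940
2: 2775·50 = 138750
3: 2710·29 = 78590
τ̂ = Σ Nₕx̄ₕ = 268280.

268280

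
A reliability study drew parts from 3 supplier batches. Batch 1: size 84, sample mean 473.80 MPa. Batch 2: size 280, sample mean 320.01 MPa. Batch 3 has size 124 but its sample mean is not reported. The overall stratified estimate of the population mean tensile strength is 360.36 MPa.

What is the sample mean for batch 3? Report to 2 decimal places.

N = 84 + 280 + 124 = 488.
Overall total = μ·N = 360.36·488 = 175855.68.
Subtract the known strata: 84·473.80 + 280·320.01 = 129402.
Remaining total for batch 3: 175855.68 − 129402 = 46453.68.
Divide by its size: 46453.68 / 124 = 374.6265... → 374.63.

374.63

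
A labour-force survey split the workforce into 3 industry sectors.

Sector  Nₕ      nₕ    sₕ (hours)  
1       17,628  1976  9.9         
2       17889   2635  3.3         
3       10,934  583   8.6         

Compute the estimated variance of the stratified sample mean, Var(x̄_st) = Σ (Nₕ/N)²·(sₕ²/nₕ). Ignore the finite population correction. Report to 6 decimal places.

N = 46451. Term for each stratum: Wₕ²sₕ²/nₕ.
Var(x̄_st) = 0.007143308 + 0.000612956 + 0.007029045 = 0.014785310 → 0.014785.

0.014785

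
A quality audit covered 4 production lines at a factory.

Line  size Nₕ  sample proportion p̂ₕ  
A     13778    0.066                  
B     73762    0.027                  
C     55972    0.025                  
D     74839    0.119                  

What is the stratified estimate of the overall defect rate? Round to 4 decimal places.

0.0605

N = 13778 + 73762 + 55972 + 74839 = 218351.
Overall proportion = Σ (Nₕ/N)·p̂ₕ.
Σ Nₕp̂ₕ = 909.348 + 1991.574 + 1399.3 + 8905.841 = 13206.063.
13206.063 / 218351 = 0.060481... → 0.0605.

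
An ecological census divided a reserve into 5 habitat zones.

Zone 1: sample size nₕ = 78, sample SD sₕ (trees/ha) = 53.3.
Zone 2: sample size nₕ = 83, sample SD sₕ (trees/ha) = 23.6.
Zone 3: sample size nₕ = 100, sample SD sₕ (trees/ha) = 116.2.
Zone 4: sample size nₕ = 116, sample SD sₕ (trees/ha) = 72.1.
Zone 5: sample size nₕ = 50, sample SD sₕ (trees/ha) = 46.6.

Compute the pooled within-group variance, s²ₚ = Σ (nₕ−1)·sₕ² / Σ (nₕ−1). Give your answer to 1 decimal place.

5463.0

1: (78−1)·53.3² = 77·2840.89 = 218748.53
2: (83−1)·23.6² = 82·556.96 = 45670.72
3: (100−1)·116.2² = 99·13502.44 = 1336741.56
4: (116−1)·72.1² = 115·5198.41 = 597817.15
5: (50−1)·46.6² = 49·2171.56 = 106406.44
Numerator = 2305384.4; denominator = Σ(nₕ−1) = 422.
s²ₚ = 2305384.4/422 = 5462.996... → 5463.0.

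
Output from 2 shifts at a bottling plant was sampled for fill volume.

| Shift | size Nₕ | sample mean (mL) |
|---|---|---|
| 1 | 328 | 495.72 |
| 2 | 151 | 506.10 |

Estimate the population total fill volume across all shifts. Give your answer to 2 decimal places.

239017.26

1: 328·495.72 = 162596.16
2: 151·506.10 = 76421.1
τ̂ = Σ Nₕx̄ₕ = 239017.26.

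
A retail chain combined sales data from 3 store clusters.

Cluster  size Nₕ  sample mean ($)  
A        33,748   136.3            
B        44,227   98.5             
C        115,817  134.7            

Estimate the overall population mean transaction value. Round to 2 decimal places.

126.72

N = 33748 + 44227 + 115817 = 193792.
The stratified mean weights each stratum mean by its population share Nₕ/N.
Σ Nₕx̄ₕ = 33748·136.3 + 44227·98.5 + 115817·134.7 = 4599852.4 + 4356359.5 + 15600549.9 = 24556761.8.
Divide by N: 24556761.8 / 193792 = 126.7171... → 126.72.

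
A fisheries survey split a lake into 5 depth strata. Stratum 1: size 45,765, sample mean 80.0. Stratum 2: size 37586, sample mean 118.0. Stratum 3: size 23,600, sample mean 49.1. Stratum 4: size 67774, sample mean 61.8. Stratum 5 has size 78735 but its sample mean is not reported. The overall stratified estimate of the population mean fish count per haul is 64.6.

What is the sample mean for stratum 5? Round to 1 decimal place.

Σ Nₕx̄ₕ = N·μ, so 78735·x̄_5 = 253460·64.6 − (45765·80.0 + 37586·118.0 + 23600·49.1 + 67774·61.8).
= 16373516 − 13443541.2 = 2929974.8.
x̄_5 = 2929974.8 / 78735 = 37.213... → 37.2.

37.2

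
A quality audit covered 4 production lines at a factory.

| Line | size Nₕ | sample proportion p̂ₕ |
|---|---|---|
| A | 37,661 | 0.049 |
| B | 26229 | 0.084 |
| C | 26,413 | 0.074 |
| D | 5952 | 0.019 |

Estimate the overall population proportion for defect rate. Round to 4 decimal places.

Wₕ = Nₕ/N with N = 96255: 0.3913, 0.2725, 0.2744, 0.0618.
p̂_st = 0.3913·0.049 + 0.2725·0.084 + 0.2744·0.074 + 0.0618·0.019 ≈ 0.063542... → 0.0635.

0.0635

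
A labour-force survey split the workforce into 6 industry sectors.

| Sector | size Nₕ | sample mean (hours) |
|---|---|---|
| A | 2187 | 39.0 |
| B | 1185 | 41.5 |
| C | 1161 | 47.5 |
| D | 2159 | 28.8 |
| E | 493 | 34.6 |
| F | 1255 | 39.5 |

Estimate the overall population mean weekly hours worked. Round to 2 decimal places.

37.73

N = 2187 + 1185 + 1161 + 2159 + 493 + 1255 = 8440.
Weight each subgroup mean by Nₕ/N and sum.
Σ Nₕx̄ₕ = 2187·39.0 + 1185·41.5 + 1161·47.5 + 2159·28.8 + 493·34.6 + 1255·39.5 = 85293 + 49177.5 + 55147.5 + 62179.2 + 17057.8 + 49572.5 = 318427.5.
Divide by N: 318427.5 / 8440 = 37.7284... → 37.73.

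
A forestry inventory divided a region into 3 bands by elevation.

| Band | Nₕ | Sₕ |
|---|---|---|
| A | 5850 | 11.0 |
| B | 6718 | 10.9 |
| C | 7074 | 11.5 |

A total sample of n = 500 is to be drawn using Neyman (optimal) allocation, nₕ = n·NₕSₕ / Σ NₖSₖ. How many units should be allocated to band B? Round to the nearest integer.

A: NₕSₕ = 5850·11.0 = 64350
B: NₕSₕ = 6718·10.9 = 73226.2
C: NₕSₕ = 7074·11.5 = 81351
Σ NₕSₕ = 218927.2.
n_B = 500·73226.2/218927.2 = 167.239... → 167.

167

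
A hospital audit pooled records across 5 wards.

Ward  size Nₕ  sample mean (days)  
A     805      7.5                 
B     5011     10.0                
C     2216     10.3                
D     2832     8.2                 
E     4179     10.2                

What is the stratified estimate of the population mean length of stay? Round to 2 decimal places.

x̄_st = (Σ Nₕx̄ₕ) / (Σ Nₕ) = (805·7.5 + 5011·10.0 + 2216·10.3 + 2832·8.2 + 4179·10.2) / 15043
= 144820.5 / 15043 = 9.6271... → 9.63.

9.63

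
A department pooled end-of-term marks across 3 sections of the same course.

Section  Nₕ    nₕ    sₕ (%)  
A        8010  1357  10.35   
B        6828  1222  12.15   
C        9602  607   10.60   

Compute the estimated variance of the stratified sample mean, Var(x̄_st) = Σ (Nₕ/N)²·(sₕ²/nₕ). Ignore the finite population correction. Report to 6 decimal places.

0.046481

N = 24440; Wₕ = Nₕ/N.
section A: (8010/24440)²·10.35²/1357 = 0.008479368
section B: (6828/24440)²·12.15²/1222 = 0.009429007
section C: (9602/24440)²·10.60²/607 = 0.028572224
Sum = 0.046480599 → 0.046481.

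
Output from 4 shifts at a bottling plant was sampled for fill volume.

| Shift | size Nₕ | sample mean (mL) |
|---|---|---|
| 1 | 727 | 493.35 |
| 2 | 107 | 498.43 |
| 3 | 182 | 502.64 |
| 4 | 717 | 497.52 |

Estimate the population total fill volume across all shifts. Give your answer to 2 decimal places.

860199.78

Estimate total by summing Nₕ·x̄ₕ over strata.
727·493.35 + 107·498.43 + 182·502.64 + 717·497.52 = 358665.45 + 53332.01 + 91480.48 + 356721.84 = 860199.78.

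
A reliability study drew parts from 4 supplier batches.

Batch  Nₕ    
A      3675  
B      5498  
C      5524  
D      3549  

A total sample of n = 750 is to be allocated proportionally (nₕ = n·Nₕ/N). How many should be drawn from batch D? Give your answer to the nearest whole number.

146

Share of batch D = 3549/18246 = 0.19451.
Allocate 750 × 0.19451 = 145.881... → 146.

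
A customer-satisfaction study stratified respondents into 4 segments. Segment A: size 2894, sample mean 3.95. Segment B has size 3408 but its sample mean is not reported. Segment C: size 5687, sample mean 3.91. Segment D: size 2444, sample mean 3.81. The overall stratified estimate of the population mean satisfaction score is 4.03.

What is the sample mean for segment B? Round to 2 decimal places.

N = 2894 + 3408 + 5687 + 2444 = 14433.
Overall total = μ·N = 4.03·14433 = 58164.99.
Subtract the known strata: 2894·3.95 + 5687·3.91 + 2444·3.81 = 42979.11.
Remaining total for segment B: 58164.99 − 42979.11 = 15185.88.
Divide by its size: 15185.88 / 3408 = 4.4560... → 4.46.

4.46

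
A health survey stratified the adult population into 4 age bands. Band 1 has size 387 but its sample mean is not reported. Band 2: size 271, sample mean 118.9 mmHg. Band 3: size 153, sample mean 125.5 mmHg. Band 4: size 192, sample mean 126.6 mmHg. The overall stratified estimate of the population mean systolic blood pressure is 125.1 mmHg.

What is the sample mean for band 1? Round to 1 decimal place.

N = 387 + 271 + 153 + 192 = 1003.
Overall total = μ·N = 125.1·1003 = 125475.3.
Subtract the known strata: 271·118.9 + 153·125.5 + 192·126.6 = 75730.6.
Remaining total for band 1: 125475.3 − 75730.6 = 49744.7.
Divide by its size: 49744.7 / 387 = 128.539... → 128.5.

128.5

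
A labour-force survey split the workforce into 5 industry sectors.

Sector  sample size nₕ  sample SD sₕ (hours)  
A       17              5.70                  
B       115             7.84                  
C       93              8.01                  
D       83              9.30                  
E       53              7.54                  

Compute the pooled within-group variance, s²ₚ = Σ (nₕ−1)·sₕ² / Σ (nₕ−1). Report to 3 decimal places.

A: (17−1)·5.70² = 16·32.49 = 519.84
B: (115−1)·7.84² = 114·61.4656 = 7007.0784
C: (93−1)·8.01² = 92·64.1601 = 5902.7292
D: (83−1)·9.30² = 82·86.49 = 7092.18
E: (53−1)·7.54² = 52·56.8516 = 2956.2832
Numerator = 23478.1108; denominator = Σ(nₕ−1) = 356.
s²ₚ = 23478.1108/356 = 65.94975... → 65.950.

65.950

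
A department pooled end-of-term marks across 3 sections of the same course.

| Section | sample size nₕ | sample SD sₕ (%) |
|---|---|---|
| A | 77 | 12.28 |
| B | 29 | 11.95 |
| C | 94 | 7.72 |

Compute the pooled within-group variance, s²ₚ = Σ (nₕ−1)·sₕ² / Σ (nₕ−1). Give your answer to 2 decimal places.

106.61

Degrees of freedom: 76 + 28 + 93 = 197.
Σ(nₕ−1)sₕ² = 76·150.7984 + 28·142.8025 + 93·59.5984 = 21001.7996.
s²ₚ = 21001.7996 / 197 = 106.6081... → 106.61.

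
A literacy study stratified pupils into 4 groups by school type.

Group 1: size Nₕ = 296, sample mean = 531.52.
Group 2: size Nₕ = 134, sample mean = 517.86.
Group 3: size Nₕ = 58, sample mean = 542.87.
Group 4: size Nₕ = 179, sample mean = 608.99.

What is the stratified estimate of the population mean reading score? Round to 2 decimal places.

550.55

N = 667; weights Wₕ = Nₕ/N = (0.4438, 0.2009, 0.0870, 0.2684).
x̄_st = Σ Wₕ·x̄ₕ = 0.4438·531.52 + 0.2009·517.86 + 0.0870·542.87 + 0.2684·608.99 ≈ 550.5530...
→ 550.55.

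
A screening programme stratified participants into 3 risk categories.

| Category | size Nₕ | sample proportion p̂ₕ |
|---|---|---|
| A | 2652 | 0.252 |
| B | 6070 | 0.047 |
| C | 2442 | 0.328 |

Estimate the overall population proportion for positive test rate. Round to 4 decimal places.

N = 2652 + 6070 + 2442 = 11164.
Overall proportion = Σ (Nₕ/N)·p̂ₕ.
Σ Nₕp̂ₕ = 668.304 + 285.29 + 800.976 = 1754.57.
1754.57 / 11164 = 0.157163... → 0.1572.

0.1572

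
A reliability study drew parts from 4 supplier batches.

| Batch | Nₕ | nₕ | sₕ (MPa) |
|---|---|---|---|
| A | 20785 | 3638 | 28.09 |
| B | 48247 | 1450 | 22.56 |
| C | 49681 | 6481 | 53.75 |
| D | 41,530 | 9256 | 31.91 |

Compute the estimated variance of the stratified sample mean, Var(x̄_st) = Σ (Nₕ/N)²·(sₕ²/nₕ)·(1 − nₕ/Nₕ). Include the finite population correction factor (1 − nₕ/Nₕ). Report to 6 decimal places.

N = 160243; Wₕ = Nₕ/N.
batch A: (20785/160243)²·28.09²/3638·(1 − 3638/20785) = 0.003010377
batch B: (48247/160243)²·22.56²/1450·(1 − 1450/48247) = 0.030863159
batch C: (49681/160243)²·53.75²/6481·(1 − 6481/49681) = 0.037258971
batch D: (41530/160243)²·31.91²/9256·(1 − 9256/41530) = 0.005742313
Sum = 0.076874820 → 0.076875.

0.076875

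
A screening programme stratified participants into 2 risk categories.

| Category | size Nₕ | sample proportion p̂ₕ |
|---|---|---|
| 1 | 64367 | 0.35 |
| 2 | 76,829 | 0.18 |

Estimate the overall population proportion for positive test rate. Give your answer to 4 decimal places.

N = 64367 + 76829 = 141196.
Overall proportion = Σ (Nₕ/N)·p̂ₕ.
Σ Nₕp̂ₕ = 22528.45 + 13829.22 = 36357.67.
36357.67 / 141196 = 0.257498... → 0.2575.

0.2575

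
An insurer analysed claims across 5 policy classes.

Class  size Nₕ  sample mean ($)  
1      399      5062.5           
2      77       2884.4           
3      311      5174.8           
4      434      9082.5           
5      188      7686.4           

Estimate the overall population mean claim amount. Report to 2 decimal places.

6556.60

x̄_st = (Σ Nₕx̄ₕ) / (Σ Nₕ) = (399·5062.5 + 77·2884.4 + 311·5174.8 + 434·9082.5 + 188·7686.4) / 1409
= 9238247.3 / 1409 = 6556.5985... → 6556.60.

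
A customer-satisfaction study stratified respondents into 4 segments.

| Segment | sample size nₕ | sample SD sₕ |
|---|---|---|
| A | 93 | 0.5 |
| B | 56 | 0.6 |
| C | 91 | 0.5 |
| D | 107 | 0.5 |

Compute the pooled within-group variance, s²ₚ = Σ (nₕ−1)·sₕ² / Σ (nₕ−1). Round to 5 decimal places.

0.26764

A: (93−1)·0.5² = 92·0.25 = 23
B: (56−1)·0.6² = 55·0.36 = 19.8
C: (91−1)·0.5² = 90·0.25 = 22.5
D: (107−1)·0.5² = 106·0.25 = 26.5
Numerator = 91.8; denominator = Σ(nₕ−1) = 343.
s²ₚ = 91.8/343 = 0.2676385... → 0.26764.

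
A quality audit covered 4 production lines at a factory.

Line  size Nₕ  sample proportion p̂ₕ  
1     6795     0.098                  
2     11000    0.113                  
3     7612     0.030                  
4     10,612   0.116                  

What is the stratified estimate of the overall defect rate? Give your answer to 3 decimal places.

Wₕ = Nₕ/N with N = 36019: 0.1887, 0.3054, 0.2113, 0.2946.
p̂_st = 0.1887·0.098 + 0.3054·0.113 + 0.2113·0.030 + 0.2946·0.116 ≈ 0.09351... → 0.094.

0.094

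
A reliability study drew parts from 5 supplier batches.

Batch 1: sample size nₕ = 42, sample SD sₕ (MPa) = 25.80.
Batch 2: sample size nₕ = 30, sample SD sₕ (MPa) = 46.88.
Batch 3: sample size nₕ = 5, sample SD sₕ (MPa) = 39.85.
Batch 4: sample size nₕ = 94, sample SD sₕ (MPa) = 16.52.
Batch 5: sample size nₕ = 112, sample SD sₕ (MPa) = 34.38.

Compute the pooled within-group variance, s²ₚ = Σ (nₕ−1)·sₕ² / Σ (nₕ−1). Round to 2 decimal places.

1: (42−1)·25.80² = 41·665.64 = 27291.24
2: (30−1)·46.88² = 29·2197.7344 = 63734.2976
3: (5−1)·39.85² = 4·1588.0225 = 6352.09
4: (94−1)·16.52² = 93·272.9104 = 25380.6672
5: (112−1)·34.38² = 111·1181.9844 = 131200.2684
Numerator = 253958.5632; denominator = Σ(nₕ−1) = 278.
s²ₚ = 253958.5632/278 = 913.5200... → 913.52.

913.52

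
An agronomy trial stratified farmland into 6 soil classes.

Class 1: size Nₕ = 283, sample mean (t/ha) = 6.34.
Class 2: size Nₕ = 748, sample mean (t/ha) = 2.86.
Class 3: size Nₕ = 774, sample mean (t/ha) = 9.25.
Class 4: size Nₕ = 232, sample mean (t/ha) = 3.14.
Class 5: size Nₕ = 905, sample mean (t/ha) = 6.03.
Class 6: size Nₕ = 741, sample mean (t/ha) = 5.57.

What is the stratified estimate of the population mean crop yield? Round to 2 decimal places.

5.81

x̄_st = (Σ Nₕx̄ₕ) / (Σ Nₕ) = (283·6.34 + 748·2.86 + 774·9.25 + 232·3.14 + 905·6.03 + 741·5.57) / 3683
= 21406 / 3683 = 5.8121... → 5.81.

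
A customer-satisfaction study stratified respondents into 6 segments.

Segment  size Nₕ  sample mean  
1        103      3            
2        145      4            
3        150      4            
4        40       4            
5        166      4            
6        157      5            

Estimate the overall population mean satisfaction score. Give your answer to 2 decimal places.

x̄_st = (Σ Nₕx̄ₕ) / (Σ Nₕ) = (103·3 + 145·4 + 150·4 + 40·4 + 166·4 + 157·5) / 761
= 3098 / 761 = 4.0710... → 4.07.

4.07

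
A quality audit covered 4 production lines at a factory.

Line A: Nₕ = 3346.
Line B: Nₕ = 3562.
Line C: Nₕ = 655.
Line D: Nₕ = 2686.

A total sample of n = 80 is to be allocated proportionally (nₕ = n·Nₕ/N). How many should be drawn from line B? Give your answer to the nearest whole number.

Share of line B = 3562/10249 = 0.34755.
Allocate 80 × 0.34755 = 27.804... → 28.

28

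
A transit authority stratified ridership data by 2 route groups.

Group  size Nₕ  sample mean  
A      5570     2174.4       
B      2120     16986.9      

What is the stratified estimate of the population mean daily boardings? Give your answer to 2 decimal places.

x̄_st = (Σ Nₕx̄ₕ) / (Σ Nₕ) = (5570·2174.4 + 2120·16986.9) / 7690
= 48123636 / 7690 = 6257.9501... → 6257.95.

6257.95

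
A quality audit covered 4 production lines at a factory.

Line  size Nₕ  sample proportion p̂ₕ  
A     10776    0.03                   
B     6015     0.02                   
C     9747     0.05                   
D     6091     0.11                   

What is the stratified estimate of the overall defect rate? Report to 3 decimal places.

N = 10776 + 6015 + 9747 + 6091 = 32629.
Overall proportion = Σ (Nₕ/N)·p̂ₕ.
Σ Nₕp̂ₕ = 323.28 + 120.3 + 487.35 + 670.01 = 1600.94.
1600.94 / 32629 = 0.04906... → 0.049.

0.049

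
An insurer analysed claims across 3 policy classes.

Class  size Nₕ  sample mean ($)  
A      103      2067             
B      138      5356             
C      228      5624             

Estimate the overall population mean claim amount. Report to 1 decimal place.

N = 469; weights Wₕ = Nₕ/N = (0.2196, 0.2942, 0.4861).
x̄_st = Σ Wₕ·x̄ₕ = 0.2196·2067 + 0.2942·5356 + 0.4861·5624 ≈ 4763.968...
→ 4764.0.

4764.0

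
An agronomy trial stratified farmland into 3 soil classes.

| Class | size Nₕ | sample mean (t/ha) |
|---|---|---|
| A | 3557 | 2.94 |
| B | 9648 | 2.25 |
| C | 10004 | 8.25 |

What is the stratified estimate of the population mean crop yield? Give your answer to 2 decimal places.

4.94

x̄_st = (Σ Nₕx̄ₕ) / (Σ Nₕ) = (3557·2.94 + 9648·2.25 + 10004·8.25) / 23209
= 114698.58 / 23209 = 4.9420... → 4.94.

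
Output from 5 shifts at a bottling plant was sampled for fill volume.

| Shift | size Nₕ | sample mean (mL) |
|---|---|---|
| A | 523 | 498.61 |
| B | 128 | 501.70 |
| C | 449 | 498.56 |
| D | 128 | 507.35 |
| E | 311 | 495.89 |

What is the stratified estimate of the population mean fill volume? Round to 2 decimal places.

N = 523 + 128 + 449 + 128 + 311 = 1539.
Overall mean = Σ (Nₕ/N)·x̄ₕ — weight by population share, not a simple average.
Σ Nₕx̄ₕ = 523·498.61 + 128·501.70 + 449·498.56 + 128·507.35 + 311·495.89 = 260773.03 + 64217.6 + 223853.44 + 64940.8 + 154221.79 = 768006.66.
Divide by N: 768006.66 / 1539 = 499.0297... → 499.03.

499.03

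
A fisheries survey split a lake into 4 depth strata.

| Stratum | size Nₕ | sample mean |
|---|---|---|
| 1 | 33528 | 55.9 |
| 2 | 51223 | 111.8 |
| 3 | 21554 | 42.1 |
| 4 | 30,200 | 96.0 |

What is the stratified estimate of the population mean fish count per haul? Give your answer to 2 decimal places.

83.57

N = 136505; weights Wₕ = Nₕ/N = (0.2456, 0.3752, 0.1579, 0.2212).
x̄_st = Σ Wₕ·x̄ₕ = 0.2456·55.9 + 0.3752·111.8 + 0.1579·42.1 + 0.2212·96.0 ≈ 83.5689...
→ 83.57.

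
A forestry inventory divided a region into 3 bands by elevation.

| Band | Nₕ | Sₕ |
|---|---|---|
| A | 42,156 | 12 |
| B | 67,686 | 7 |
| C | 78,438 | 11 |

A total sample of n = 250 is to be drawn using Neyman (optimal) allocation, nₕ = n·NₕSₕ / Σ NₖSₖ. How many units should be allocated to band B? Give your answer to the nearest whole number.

Σ NₕSₕ = 42156·12 + 67686·7 + 78438·11 = 1842492.
Share for B: 473802/1842492 = 0.25715.
n_B = 250 × 0.25715 = 64.288... → 64.

64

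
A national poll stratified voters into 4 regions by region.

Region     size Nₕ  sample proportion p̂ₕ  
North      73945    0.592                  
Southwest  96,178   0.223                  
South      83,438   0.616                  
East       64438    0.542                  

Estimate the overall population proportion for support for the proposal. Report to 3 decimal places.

N = 73945 + 96178 + 83438 + 64438 = 317999.
Overall proportion = Σ (Nₕ/N)·p̂ₕ.
Σ Nₕp̂ₕ = 43775.44 + 21447.694 + 51397.808 + 34925.396 = 151546.338.
151546.338 / 317999 = 0.47656... → 0.477.

0.477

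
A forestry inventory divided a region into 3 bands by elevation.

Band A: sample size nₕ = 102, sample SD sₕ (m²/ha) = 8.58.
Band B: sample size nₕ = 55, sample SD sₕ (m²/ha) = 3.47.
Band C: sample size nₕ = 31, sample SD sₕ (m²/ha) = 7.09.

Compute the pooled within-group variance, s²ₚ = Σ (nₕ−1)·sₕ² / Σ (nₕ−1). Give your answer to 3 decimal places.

Degrees of freedom: 101 + 54 + 30 = 185.
Σ(nₕ−1)sₕ² = 101·73.6164 + 54·12.0409 + 30·50.2681 = 9593.508.
s²ₚ = 9593.508 / 185 = 51.8568 → 51.857.

51.857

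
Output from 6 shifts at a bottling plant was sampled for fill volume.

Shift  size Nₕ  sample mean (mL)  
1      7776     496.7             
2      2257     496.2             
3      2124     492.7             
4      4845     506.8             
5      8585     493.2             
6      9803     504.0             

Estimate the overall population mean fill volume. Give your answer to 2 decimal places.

498.98

N = 7776 + 2257 + 2124 + 4845 + 8585 + 9803 = 35390.
The stratified mean weights each stratum mean by its population share Nₕ/N.
Σ Nₕx̄ₕ = 7776·496.7 + 2257·496.2 + 2124·492.7 + 4845·506.8 + 8585·493.2 + 9803·504.0 = 3862339.2 + 1119923.4 + 1046494.8 + 2455446 + 4234122 + 4940712 = 17659037.4.
Divide by N: 17659037.4 / 35390 = 498.9838... → 498.98.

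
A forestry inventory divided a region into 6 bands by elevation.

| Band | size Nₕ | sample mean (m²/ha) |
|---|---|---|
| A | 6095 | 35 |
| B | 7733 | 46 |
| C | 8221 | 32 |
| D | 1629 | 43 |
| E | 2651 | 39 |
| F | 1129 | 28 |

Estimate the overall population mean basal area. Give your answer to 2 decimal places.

37.77

N = 6095 + 7733 + 8221 + 1629 + 2651 + 1129 = 27458.
Overall mean = Σ (Nₕ/N)·x̄ₕ — weight by population share, not a simple average.
Σ Nₕx̄ₕ = 6095·35 + 7733·46 + 8221·32 + 1629·43 + 2651·39 + 1129·28 = 213325 + 355718 + 263072 + 70047 + 103389 + 31612 = 1037163.
Divide by N: 1037163 / 27458 = 37.7727... → 37.77.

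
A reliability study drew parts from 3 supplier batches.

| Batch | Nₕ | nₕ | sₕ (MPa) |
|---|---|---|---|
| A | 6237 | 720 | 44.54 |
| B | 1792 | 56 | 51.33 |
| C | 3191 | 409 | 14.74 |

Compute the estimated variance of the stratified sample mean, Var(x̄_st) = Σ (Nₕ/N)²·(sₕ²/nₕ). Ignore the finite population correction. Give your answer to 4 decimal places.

N = 11220. Term for each stratum: Wₕ²sₕ²/nₕ.
Var(x̄_st) = 0.8514001 + 1.2001756 + 0.0429674 = 2.0945432 → 2.0945.

2.0945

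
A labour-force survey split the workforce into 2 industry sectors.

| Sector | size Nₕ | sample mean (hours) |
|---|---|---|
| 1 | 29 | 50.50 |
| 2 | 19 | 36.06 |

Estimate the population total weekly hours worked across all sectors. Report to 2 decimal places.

1: 29·50.50 = 1464.5
2: 19·36.06 = 685.14
τ̂ = Σ Nₕx̄ₕ = 2149.64.

2149.64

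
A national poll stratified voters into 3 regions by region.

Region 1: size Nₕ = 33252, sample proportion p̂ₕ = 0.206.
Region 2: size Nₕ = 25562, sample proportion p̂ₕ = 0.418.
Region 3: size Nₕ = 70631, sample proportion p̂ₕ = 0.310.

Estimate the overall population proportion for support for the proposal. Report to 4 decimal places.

Wₕ = Nₕ/N with N = 129445: 0.2569, 0.1975, 0.5456.
p̂_st = 0.2569·0.206 + 0.1975·0.418 + 0.5456·0.310 ≈ 0.304612... → 0.3046.

0.3046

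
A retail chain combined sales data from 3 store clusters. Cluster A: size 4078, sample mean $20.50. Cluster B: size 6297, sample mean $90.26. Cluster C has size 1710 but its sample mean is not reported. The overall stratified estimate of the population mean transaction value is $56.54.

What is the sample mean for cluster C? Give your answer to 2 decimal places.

N = 4078 + 6297 + 1710 = 12085.
Overall total = μ·N = 56.54·12085 = 683285.9.
Subtract the known strata: 4078·20.50 + 6297·90.26 = 651966.22.
Remaining total for cluster C: 683285.9 − 651966.22 = 31319.68.
Divide by its size: 31319.68 / 1710 = 18.3156... → 18.32.

18.32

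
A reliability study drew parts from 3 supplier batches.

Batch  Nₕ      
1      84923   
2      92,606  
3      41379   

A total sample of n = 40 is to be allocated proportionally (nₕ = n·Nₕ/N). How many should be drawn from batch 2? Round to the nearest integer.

17

Share of batch 2 = 92606/218908 = 0.42304.
Allocate 40 × 0.42304 = 16.921... → 17.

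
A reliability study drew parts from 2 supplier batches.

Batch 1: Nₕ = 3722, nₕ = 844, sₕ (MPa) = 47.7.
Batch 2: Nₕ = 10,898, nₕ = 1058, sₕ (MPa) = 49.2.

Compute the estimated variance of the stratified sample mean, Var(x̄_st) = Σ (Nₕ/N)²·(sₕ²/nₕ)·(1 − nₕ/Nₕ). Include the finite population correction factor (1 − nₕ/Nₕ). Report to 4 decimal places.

1.2830

N = 14620; Wₕ = Nₕ/N.
batch 1: (3722/14620)²·47.7²/844·(1 − 844/3722) = 0.1351035
batch 2: (10898/14620)²·49.2²/1058·(1 − 1058/10898) = 1.1478673
Sum = 1.2829709 → 1.2830.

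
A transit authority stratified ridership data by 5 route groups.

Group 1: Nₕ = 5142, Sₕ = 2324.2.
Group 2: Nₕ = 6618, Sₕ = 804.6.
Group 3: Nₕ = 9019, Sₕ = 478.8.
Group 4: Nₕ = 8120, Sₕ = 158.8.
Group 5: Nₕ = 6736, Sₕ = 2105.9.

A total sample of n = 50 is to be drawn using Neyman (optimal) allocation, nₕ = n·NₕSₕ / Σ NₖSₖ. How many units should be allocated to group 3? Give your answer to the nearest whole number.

Σ NₕSₕ = 5142·2324.2 + 6618·804.6 + 9019·478.8 + 8120·158.8 + 6736·2105.9 = 37068974.8.
Share for 3: 4318297.2/37068974.8 = 0.11649.
n_3 = 50 × 0.11649 = 5.825... → 6.

6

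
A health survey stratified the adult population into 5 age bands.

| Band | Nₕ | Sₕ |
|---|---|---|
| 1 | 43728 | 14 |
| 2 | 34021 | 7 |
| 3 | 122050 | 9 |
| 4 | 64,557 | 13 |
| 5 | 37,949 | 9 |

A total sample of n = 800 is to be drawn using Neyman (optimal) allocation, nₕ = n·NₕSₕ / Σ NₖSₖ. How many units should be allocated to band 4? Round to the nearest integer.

1: NₕSₕ = 43728·14 = 612192
2: NₕSₕ = 34021·7 = 238147
3: NₕSₕ = 122050·9 = 1098450
4: NₕSₕ = 64557·13 = 839241
5: NₕSₕ = 37949·9 = 341541
Σ NₕSₕ = 3129571.
n_4 = 800·839241/3129571 = 214.532... → 215.

215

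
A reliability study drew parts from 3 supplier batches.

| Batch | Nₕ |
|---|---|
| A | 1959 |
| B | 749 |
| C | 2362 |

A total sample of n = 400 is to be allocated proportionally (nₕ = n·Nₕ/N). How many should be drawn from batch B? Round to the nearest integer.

N = 1959 + 749 + 2362 = 5070.
n_B = 400·749/5070 = 59.093... → 59.

59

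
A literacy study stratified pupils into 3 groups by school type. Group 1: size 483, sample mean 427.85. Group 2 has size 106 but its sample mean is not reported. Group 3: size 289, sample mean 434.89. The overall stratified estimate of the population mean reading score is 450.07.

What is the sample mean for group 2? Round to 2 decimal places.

592.70

Σ Nₕx̄ₕ = N·μ, so 106·x̄_2 = 878·450.07 − (483·427.85 + 289·434.89).
= 395161.46 − 332334.76 = 62826.7.
x̄_2 = 62826.7 / 106 = 592.7047... → 592.70.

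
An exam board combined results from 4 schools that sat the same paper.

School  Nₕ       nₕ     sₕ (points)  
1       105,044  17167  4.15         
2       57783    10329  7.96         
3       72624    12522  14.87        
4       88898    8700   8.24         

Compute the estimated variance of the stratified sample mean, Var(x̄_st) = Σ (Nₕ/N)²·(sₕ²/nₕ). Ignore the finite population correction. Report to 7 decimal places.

N = 324349; Wₕ = Nₕ/N.
school 1: (105044/324349)²·4.15²/17167 = 0.0001052251
school 2: (57783/324349)²·7.96²/10329 = 0.0001946897
school 3: (72624/324349)²·14.87²/12522 = 0.0008852857
school 4: (88898/324349)²·8.24²/8700 = 0.0005862651
Sum = 0.0017714655 → 0.0017715.

0.0017715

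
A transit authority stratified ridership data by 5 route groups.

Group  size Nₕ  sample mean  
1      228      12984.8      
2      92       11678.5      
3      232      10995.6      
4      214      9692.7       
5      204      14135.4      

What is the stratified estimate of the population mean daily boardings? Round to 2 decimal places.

N = 970; weights Wₕ = Nₕ/N = (0.2351, 0.0948, 0.2392, 0.2206, 0.2103).
x̄_st = Σ Wₕ·x̄ₕ = 0.2351·12984.8 + 0.0948·11678.5 + 0.2392·10995.6 + 0.2206·9692.7 + 0.2103·14135.4 ≈ 11900.8196...
→ 11900.82.

11900.82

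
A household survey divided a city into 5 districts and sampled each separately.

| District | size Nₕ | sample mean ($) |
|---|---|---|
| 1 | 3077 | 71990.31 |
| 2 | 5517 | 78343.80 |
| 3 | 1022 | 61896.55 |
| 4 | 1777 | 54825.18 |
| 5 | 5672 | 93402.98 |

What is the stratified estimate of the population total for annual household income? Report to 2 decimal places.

1344201249.99

Population total = Σ Nₕ·x̄ₕ (each stratum's size times its mean).
3077·71990.31 + 5517·78343.80 + 1022·61896.55 + 1777·54825.18 + 5672·93402.98 = 221514183.87 + 432222744.6 + 63258274.1 + 97424344.86 + 529781702.56 = 1344201249.99.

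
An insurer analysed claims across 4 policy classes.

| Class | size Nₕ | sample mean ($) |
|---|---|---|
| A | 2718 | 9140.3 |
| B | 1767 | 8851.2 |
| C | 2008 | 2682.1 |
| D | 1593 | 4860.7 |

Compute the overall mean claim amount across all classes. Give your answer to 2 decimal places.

6630.24

x̄_st = (Σ Nₕx̄ₕ) / (Σ Nₕ) = (2718·9140.3 + 1767·8851.2 + 2008·2682.1 + 1593·4860.7) / 8086
= 53612157.7 / 8086 = 6630.2446... → 6630.24.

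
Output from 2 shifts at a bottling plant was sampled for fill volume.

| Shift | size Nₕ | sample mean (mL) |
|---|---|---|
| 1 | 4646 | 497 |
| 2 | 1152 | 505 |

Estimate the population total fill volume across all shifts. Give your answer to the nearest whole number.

2890822

1: 4646·497 = 2309062
2: 1152·505 = 581760
τ̂ = Σ Nₕx̄ₕ = 2890822.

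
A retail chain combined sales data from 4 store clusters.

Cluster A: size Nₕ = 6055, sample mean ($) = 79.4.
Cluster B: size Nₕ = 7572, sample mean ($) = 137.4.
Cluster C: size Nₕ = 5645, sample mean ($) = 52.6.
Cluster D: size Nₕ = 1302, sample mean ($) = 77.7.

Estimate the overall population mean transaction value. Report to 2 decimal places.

93.29

N = 6055 + 7572 + 5645 + 1302 = 20574.
Weight each subgroup mean by Nₕ/N and sum.
Σ Nₕx̄ₕ = 6055·79.4 + 7572·137.4 + 5645·52.6 + 1302·77.7 = 480767 + 1040392.8 + 296927 + 101165.4 = 1919252.2.
Divide by N: 1919252.2 / 20574 = 93.2853... → 93.29.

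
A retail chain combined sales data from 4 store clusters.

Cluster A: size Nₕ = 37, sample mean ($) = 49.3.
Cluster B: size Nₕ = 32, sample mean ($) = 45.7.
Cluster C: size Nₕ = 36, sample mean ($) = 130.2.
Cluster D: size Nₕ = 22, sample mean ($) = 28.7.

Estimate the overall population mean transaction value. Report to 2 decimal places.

N = 127; weights Wₕ = Nₕ/N = (0.2913, 0.2520, 0.2835, 0.1732).
x̄_st = Σ Wₕ·x̄ₕ = 0.2913·49.3 + 0.2520·45.7 + 0.2835·130.2 + 0.1732·28.7 ≈ 67.7567...
→ 67.76.

67.76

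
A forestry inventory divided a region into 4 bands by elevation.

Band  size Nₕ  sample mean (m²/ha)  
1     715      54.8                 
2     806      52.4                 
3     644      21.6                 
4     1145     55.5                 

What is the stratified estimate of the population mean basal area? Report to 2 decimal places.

N = 3310; weights Wₕ = Nₕ/N = (0.2160, 0.2435, 0.1946, 0.3459).
x̄_st = Σ Wₕ·x̄ₕ = 0.2160·54.8 + 0.2435·52.4 + 0.1946·21.6 + 0.3459·55.5 ≈ 47.9983...
→ 48.00.

48.00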